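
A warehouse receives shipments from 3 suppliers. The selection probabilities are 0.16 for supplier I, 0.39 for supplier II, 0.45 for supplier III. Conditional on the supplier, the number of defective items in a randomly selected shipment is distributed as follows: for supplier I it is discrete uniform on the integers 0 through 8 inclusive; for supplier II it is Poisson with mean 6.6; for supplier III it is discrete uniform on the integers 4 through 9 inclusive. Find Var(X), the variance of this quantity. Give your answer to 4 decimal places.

5.8267

Per component, I: μ=4, E[X²]=22.6667; II: μ=6.6, E[X²]=50.16; III: μ=6.5, E[X²]=45.1667.
E[X] = 0.16·4 + 0.39·6.6 + 0.45·6.5 = 6.139.
E[X²] = 0.16·22.6667 + 0.39·50.16 + 0.45·45.1667 = 43.5141.
Var(X) = E[X²] − (E[X])² = 43.5141 − 37.6873 = 5.82675.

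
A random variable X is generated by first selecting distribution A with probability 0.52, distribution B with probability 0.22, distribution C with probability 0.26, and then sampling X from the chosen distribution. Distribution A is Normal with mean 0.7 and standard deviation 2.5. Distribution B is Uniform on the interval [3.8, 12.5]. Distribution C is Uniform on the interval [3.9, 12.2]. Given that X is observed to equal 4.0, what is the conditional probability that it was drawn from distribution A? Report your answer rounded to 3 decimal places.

Likelihoods f(4.0 | ·): A: 0.0667748; B: 0.114943; C: 0.120482.
Posterior ∝ prior × likelihood. Numerator for A: 0.52·0.0667748 = 0.0347229.
Normalizing constant: 0.52·0.0667748 + 0.22·0.114943 + 0.26·0.120482 = 0.0913356.
P(A | observation) = 0.0347229 / 0.0913356 = 0.380169.

0.380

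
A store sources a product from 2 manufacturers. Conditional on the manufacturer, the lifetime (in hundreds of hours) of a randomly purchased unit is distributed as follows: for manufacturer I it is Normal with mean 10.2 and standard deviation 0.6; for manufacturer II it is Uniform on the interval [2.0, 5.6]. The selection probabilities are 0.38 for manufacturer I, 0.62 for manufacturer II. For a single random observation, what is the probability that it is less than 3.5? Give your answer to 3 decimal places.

Conditional on each manufacturer, P(X < 3.5): I: 0; II: 0.416667.
By total probability, P(X < 3.5) = 0.38·0 + 0.62·0.416667 = 0.258333.

0.258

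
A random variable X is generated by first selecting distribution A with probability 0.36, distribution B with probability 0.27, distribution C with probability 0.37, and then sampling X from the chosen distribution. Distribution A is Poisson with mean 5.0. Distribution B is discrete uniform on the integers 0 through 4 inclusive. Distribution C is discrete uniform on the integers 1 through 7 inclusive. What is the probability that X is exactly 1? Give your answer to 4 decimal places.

Conditional on each component, P(X = 1): A: 0.0336897; B: 0.2; C: 0.142857.
By total probability, P(X = 1) = 0.36·0.0336897 + 0.27·0.2 + 0.37·0.142857 = 0.118985.

0.1190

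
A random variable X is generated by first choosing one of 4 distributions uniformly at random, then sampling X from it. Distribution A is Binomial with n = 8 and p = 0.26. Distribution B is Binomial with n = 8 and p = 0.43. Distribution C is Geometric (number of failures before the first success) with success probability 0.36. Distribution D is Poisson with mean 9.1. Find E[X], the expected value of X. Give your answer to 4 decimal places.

4.0994

Component means — A: 2.08; B: 3.44; C: 1.77778; D: 9.1.
E[X] = 0.25·2.08 + 0.25·3.44 + 0.25·1.77778 + 0.25·9.1 = 4.09944.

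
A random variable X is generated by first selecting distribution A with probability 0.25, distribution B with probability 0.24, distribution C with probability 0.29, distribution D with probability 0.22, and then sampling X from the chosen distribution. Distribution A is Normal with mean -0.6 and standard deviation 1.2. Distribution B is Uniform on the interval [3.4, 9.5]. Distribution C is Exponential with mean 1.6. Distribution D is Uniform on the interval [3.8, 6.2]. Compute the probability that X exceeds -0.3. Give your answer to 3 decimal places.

Conditional on each component, P(X > -0.3): A: 0.401294; B: 1; C: 1; D: 1.
By total probability, P(X > -0.3) = 0.25·0.401294 + 0.24·1 + 0.29·1 + 0.22·1 = 0.850323.

0.850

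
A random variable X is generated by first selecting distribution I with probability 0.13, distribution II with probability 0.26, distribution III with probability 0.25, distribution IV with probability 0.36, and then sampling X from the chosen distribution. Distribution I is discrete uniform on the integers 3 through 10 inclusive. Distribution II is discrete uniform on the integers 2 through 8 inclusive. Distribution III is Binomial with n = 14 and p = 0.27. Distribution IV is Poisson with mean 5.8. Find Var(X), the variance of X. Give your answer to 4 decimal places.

5.3637

Per component, I: μ=6.5, E[X²]=47.5; II: μ=5, E[X²]=29; III: μ=3.78, E[X²]=17.0478; IV: μ=5.8, E[X²]=39.44.
E[X] = 0.13·6.5 + 0.26·5 + 0.25·3.78 + 0.36·5.8 = 5.178.
E[X²] = 0.13·47.5 + 0.26·29 + 0.25·17.0478 + 0.36·39.44 = 32.1754.
Var(X) = E[X²] − (E[X])² = 32.1754 − 26.8117 = 5.36367.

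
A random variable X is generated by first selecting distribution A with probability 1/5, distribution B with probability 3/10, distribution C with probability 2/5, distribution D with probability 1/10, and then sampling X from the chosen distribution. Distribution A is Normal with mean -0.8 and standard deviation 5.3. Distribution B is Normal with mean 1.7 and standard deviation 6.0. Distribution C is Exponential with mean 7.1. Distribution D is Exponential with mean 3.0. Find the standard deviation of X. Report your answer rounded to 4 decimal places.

6.8819

Per component, A: μ=-0.8, E[X²]=28.73; B: μ=1.7, E[X²]=38.89; C: μ=7.1, E[X²]=100.82; D: μ=3, E[X²]=18.
E[X] = 0.2·-0.8 + 0.3·1.7 + 0.4·7.1 + 0.1·3 = 3.49.
E[X²] = 0.2·28.73 + 0.3·38.89 + 0.4·100.82 + 0.1·18 = 59.541.
Var(X) = E[X²] − (E[X])² = 59.541 − 12.1801 = 47.3609.
SD(X) = √47.3609 = 6.88193.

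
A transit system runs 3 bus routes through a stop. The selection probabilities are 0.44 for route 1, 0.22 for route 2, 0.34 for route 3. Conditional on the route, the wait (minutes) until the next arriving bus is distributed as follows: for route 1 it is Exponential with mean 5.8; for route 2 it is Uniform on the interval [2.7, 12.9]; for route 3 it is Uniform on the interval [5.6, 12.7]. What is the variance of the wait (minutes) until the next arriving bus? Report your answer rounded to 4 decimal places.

20.3397

Per component, 1: μ=5.8, E[X²]=67.28; 2: μ=7.8, E[X²]=69.51; 3: μ=9.15, E[X²]=87.9233.
E[X] = 0.44·5.8 + 0.22·7.8 + 0.34·9.15 = 7.379.
E[X²] = 0.44·67.28 + 0.22·69.51 + 0.34·87.9233 = 74.7893.
Var(X) = E[X²] − (E[X])² = 74.7893 − 54.4496 = 20.3397.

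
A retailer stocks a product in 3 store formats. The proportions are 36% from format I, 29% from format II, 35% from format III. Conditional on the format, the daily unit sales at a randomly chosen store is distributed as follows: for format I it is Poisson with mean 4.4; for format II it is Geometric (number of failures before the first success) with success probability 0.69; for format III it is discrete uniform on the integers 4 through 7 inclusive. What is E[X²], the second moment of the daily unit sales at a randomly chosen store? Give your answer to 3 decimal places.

19.826

For each component E[X²] = Var + (mean)², giving I: 23.76; II: 0.852972; III: 31.5.
Overall E[X²] = 0.36·23.76 + 0.29·0.852972 + 0.35·31.5 = 19.826.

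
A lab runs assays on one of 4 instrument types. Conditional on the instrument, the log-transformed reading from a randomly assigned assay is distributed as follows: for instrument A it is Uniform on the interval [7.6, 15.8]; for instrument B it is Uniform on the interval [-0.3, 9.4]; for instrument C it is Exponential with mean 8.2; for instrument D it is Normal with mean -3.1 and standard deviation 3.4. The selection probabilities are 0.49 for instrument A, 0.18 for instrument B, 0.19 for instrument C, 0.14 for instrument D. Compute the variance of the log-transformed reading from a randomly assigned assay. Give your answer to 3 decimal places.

Per component, A: μ=11.7, E[X²]=142.493; B: μ=4.55, E[X²]=28.5433; C: μ=8.2, E[X²]=134.48; D: μ=-3.1, E[X²]=21.17.
E[X] = 0.49·11.7 + 0.18·4.55 + 0.19·8.2 + 0.14·-3.1 = 7.676.
E[X²] = 0.49·142.493 + 0.18·28.5433 + 0.19·134.48 + 0.14·21.17 = 103.475.
Var(X) = E[X²] − (E[X])² = 103.475 − 58.921 = 44.5536.

44.554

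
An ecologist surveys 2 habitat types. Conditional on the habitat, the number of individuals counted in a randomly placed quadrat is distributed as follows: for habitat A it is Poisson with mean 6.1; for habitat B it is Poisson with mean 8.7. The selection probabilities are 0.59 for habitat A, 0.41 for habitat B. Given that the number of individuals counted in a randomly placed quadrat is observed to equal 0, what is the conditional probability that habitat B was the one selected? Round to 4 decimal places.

0.0491

Likelihoods P(X=0 | ·): A: 0.00224287; B: 0.000166586.
Posterior ∝ prior × likelihood. Numerator for B: 0.41·0.000166586 = 6.83002e-05.
Normalizing constant: 0.59·0.00224287 + 0.41·0.000166586 = 0.00139159.
P(B | observation) = 6.83002e-05 / 0.00139159 = 0.0490806.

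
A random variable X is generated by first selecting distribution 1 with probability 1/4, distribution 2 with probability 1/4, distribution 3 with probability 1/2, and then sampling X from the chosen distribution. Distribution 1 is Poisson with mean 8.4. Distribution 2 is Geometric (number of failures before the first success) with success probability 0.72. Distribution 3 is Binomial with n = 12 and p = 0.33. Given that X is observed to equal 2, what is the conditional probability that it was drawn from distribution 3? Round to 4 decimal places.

0.8028

Likelihoods P(X=2 | ·): 1: 0.00793332; 2: 0.056448; 3: 0.131015.
Posterior ∝ prior × likelihood. Numerator for 3: 0.5·0.131015 = 0.0655073.
Normalizing constant: 0.25·0.00793332 + 0.25·0.056448 + 0.5·0.131015 = 0.0816027.
P(3 | observation) = 0.0655073 / 0.0816027 = 0.80276.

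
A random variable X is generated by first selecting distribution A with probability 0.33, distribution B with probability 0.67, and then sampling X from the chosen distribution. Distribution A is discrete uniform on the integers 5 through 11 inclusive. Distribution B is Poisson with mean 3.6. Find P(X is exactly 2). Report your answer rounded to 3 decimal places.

0.119

Conditional on each component, P(X = 2): A: 0; B: 0.177058.
By total probability, P(X = 2) = 0.33·0 + 0.67·0.177058 = 0.118629.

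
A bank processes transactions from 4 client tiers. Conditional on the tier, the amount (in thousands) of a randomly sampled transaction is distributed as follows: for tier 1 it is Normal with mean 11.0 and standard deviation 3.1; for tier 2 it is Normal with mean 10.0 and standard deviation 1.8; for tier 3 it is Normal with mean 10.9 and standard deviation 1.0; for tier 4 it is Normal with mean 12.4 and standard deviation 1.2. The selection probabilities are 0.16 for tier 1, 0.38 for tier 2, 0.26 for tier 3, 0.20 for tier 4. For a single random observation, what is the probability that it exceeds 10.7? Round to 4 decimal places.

Conditional on each tier, P(X > 10.7): 1: 0.538547; 2: 0.348679; 3: 0.57926; 4: 0.92171.
By total probability, P(X > 10.7) = 0.16·0.538547 + 0.38·0.348679 + 0.26·0.57926 + 0.2·0.92171 = 0.553615.

0.5536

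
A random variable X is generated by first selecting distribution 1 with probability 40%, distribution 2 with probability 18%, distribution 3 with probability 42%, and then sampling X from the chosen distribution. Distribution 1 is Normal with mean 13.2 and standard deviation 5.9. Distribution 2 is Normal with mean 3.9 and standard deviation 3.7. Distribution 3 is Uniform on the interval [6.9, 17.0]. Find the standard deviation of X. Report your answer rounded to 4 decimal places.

Per component, 1: μ=13.2, E[X²]=209.05; 2: μ=3.9, E[X²]=28.9; 3: μ=11.95, E[X²]=151.303.
E[X] = 0.4·13.2 + 0.18·3.9 + 0.42·11.95 = 11.001.
E[X²] = 0.4·209.05 + 0.18·28.9 + 0.42·151.303 = 152.369.
Var(X) = E[X²] − (E[X])² = 152.369 − 121.022 = 31.3474.
SD(X) = √31.3474 = 5.59887.

5.5989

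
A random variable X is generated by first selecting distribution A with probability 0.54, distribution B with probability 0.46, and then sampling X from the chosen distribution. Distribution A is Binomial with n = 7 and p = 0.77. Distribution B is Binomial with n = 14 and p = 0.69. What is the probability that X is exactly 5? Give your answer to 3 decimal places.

0.166

Conditional on each component, P(X = 5): A: 0.300697; B: 0.00827875.
By total probability, P(X = 5) = 0.54·0.300697 + 0.46·0.00827875 = 0.166184.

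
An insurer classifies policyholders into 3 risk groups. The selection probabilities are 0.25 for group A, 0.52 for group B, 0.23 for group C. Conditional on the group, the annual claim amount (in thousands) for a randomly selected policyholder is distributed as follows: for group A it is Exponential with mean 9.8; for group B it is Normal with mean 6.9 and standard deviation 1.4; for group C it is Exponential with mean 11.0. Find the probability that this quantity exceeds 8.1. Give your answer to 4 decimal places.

Conditional on each group, P(X > 8.1): A: 0.437565; B: 0.195683; C: 0.478852.
By total probability, P(X > 8.1) = 0.25·0.437565 + 0.52·0.195683 + 0.23·0.478852 = 0.321282.

0.3213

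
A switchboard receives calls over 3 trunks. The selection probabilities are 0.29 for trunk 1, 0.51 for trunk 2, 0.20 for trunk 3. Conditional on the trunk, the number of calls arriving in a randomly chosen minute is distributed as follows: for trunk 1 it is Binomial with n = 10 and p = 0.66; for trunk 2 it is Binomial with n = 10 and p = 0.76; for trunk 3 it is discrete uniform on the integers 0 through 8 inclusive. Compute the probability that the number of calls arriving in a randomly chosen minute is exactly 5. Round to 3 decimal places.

0.090

Conditional on each trunk, P(X = 5): 1: 0.143389; 2: 0.0508774; 3: 0.111111.
By total probability, P(X = 5) = 0.29·0.143389 + 0.51·0.0508774 + 0.2·0.111111 = 0.0897524.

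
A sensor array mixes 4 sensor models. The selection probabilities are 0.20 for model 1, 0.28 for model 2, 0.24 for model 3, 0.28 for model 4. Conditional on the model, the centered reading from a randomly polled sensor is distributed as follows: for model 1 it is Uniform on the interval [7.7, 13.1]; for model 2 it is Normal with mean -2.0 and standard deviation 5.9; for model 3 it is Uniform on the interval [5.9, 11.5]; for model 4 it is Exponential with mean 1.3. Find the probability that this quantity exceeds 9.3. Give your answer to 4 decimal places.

Conditional on each model, P(X > 9.3): 1: 0.703704; 2: 0.02773; 3: 0.392857; 4: 0.000781851.
By total probability, P(X > 9.3) = 0.2·0.703704 + 0.28·0.02773 + 0.24·0.392857 + 0.28·0.000781851 = 0.24301.

0.2430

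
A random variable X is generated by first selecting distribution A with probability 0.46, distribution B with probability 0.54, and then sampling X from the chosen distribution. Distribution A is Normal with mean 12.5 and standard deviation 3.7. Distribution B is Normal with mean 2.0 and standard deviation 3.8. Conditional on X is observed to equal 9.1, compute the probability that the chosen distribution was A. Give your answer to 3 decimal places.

0.767

Likelihoods f(9.1 | ·): A: 0.0706881; B: 0.0183259.
Posterior ∝ prior × likelihood. Numerator for A: 0.46·0.0706881 = 0.0325165.
Normalizing constant: 0.46·0.0706881 + 0.54·0.0183259 = 0.0424126.
P(A | observation) = 0.0325165 / 0.0424126 = 0.766673.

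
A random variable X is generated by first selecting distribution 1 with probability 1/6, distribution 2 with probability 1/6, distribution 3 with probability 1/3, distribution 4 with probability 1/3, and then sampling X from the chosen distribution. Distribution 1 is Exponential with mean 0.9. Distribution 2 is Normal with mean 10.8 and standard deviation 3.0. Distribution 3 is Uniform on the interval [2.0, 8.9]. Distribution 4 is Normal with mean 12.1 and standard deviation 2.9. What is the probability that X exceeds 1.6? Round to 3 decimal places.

Conditional on each component, P(X > 1.6): 1: 0.169013; 2: 0.998918; 3: 1; 4: 0.999853.
By total probability, P(X > 1.6) = 0.166667·0.169013 + 0.166667·0.998918 + 0.333333·1 + 0.333333·0.999853 = 0.861273.

0.861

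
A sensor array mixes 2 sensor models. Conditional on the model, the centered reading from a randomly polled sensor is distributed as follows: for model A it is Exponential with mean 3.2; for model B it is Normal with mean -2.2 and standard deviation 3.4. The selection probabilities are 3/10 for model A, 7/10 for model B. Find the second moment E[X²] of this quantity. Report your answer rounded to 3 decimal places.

17.624

For each component E[X²] = Var + (mean)², giving A: 20.48; B: 16.4.
Overall E[X²] = 0.3·20.48 + 0.7·16.4 = 17.624.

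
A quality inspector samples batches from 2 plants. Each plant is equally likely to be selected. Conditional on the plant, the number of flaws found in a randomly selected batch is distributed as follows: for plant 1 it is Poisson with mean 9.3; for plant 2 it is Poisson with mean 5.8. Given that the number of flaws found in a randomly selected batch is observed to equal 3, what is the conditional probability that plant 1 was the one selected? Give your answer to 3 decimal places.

Likelihoods P(X=3 | ·): 1: 0.0122563; 2: 0.098452.
Posterior ∝ prior × likelihood. Numerator for 1: 0.5·0.0122563 = 0.00612814.
Normalizing constant: 0.5·0.0122563 + 0.5·0.098452 = 0.0553542.
P(1 | observation) = 0.00612814 / 0.0553542 = 0.110708.

0.111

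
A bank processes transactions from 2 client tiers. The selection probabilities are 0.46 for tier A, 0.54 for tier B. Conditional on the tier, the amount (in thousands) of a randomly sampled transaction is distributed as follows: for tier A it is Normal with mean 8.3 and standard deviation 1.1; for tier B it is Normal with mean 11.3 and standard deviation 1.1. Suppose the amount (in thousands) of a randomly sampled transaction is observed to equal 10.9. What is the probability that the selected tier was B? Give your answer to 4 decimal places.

Likelihoods f(10.9 | ·): A: 0.0222006; B: 0.339472.
Posterior ∝ prior × likelihood. Numerator for B: 0.54·0.339472 = 0.183315.
Normalizing constant: 0.46·0.0222006 + 0.54·0.339472 = 0.193527.
P(B | observation) = 0.183315 / 0.193527 = 0.947231.

0.9472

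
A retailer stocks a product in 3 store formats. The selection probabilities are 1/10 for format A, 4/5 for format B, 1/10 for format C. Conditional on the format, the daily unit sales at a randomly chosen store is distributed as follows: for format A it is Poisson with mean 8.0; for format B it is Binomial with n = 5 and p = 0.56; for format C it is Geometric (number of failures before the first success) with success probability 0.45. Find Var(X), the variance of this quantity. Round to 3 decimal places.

4.879

Per component, A: μ=8, E[X²]=72; B: μ=2.8, E[X²]=9.072; C: μ=1.22222, E[X²]=4.20988.
E[X] = 0.1·8 + 0.8·2.8 + 0.1·1.22222 = 3.16222.
E[X²] = 0.1·72 + 0.8·9.072 + 0.1·4.20988 = 14.8786.
Var(X) = E[X²] − (E[X])² = 14.8786 − 9.99965 = 4.87894.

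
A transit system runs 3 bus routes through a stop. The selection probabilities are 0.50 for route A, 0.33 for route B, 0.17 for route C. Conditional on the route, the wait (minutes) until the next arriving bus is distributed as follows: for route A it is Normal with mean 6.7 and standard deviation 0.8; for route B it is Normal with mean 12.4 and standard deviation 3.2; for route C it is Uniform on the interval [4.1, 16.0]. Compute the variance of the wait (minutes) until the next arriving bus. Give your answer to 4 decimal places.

12.3299

Per component, A: μ=6.7, E[X²]=45.53; B: μ=12.4, E[X²]=164; C: μ=10.05, E[X²]=112.803.
E[X] = 0.5·6.7 + 0.33·12.4 + 0.17·10.05 = 9.1505.
E[X²] = 0.5·45.53 + 0.33·164 + 0.17·112.803 = 96.0616.
Var(X) = E[X²] − (E[X])² = 96.0616 − 83.7317 = 12.3299.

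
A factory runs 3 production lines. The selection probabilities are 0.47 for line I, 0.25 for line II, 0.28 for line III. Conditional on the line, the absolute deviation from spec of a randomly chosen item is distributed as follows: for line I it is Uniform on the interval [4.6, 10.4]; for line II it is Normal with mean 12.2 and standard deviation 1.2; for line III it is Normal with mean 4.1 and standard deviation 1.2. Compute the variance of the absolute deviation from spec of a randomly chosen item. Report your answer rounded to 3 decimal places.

Per component, I: μ=7.5, E[X²]=59.0533; II: μ=12.2, E[X²]=150.28; III: μ=4.1, E[X²]=18.25.
E[X] = 0.47·7.5 + 0.25·12.2 + 0.28·4.1 = 7.723.
E[X²] = 0.47·59.0533 + 0.25·150.28 + 0.28·18.25 = 70.4351.
Var(X) = E[X²] − (E[X])² = 70.4351 − 59.6447 = 10.7903.

10.790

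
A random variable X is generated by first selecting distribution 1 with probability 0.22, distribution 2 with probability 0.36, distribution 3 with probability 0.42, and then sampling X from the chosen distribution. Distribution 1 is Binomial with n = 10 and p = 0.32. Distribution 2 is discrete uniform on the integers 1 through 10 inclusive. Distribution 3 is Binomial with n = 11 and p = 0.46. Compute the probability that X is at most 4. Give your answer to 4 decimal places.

0.4788

Conditional on each component, P(X ≤ 4): 1: 0.813345; 2: 0.4; 3: 0.371199.
By total probability, P(X ≤ 4) = 0.22·0.813345 + 0.36·0.4 + 0.42·0.371199 = 0.47884.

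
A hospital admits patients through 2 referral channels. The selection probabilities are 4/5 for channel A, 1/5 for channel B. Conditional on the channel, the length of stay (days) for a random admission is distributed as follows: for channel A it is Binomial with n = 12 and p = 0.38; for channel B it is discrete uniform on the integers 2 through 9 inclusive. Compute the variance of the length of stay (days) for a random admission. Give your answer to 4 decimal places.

Per component, A: μ=4.56, E[X²]=23.6208; B: μ=5.5, E[X²]=35.5.
E[X] = 0.8·4.56 + 0.2·5.5 = 4.748.
E[X²] = 0.8·23.6208 + 0.2·35.5 = 25.9966.
Var(X) = E[X²] − (E[X])² = 25.9966 − 22.5435 = 3.45314.

3.4531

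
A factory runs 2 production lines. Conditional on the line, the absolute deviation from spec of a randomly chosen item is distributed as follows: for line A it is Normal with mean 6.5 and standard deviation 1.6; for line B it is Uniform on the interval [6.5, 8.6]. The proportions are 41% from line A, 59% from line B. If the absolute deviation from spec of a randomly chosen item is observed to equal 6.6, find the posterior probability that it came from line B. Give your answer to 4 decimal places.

0.7336

Likelihoods f(6.6 | ·): A: 0.248852; B: 0.47619.
Posterior ∝ prior × likelihood. Numerator for B: 0.59·0.47619 = 0.280952.
Normalizing constant: 0.41·0.248852 + 0.59·0.47619 = 0.382982.
P(B | observation) = 0.280952 / 0.382982 = 0.733592.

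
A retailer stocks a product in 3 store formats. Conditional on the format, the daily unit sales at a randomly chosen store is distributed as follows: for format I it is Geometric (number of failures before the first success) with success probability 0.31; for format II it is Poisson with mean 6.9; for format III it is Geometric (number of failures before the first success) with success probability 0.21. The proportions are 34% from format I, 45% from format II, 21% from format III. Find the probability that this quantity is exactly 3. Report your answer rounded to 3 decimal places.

Conditional on each format, P(X = 3): I: 0.101838; II: 0.0551778; III: 0.103538.
By total probability, P(X = 3) = 0.34·0.101838 + 0.45·0.0551778 + 0.21·0.103538 = 0.0811979.

0.081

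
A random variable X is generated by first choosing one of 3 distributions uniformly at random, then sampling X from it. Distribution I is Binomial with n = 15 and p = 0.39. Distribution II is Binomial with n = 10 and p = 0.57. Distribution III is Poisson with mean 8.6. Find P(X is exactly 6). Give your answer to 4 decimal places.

0.1852

Conditional on each component, P(X = 6): I: 0.205949; II: 0.246231; III: 0.103449.
By total probability, P(X = 6) = 0.333333·0.205949 + 0.333333·0.246231 + 0.333333·0.103449 = 0.18521.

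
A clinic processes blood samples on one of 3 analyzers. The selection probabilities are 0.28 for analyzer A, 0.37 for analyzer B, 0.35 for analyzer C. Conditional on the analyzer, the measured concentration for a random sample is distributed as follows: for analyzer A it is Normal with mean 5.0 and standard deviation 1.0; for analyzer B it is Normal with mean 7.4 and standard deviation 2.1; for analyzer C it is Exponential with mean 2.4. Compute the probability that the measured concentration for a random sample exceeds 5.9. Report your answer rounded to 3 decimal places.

Conditional on each analyzer, P(X > 5.9): A: 0.18406; B: 0.762475; C: 0.0855775.
By total probability, P(X > 5.9) = 0.28·0.18406 + 0.37·0.762475 + 0.35·0.0855775 = 0.363605.

0.364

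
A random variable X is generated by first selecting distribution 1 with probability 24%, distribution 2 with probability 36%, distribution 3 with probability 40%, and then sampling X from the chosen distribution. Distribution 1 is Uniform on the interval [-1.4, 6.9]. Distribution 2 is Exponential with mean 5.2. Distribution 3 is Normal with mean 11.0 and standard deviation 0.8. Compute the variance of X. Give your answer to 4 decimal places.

Per component, 1: μ=2.75, E[X²]=13.3033; 2: μ=5.2, E[X²]=54.08; 3: μ=11, E[X²]=121.64.
E[X] = 0.24·2.75 + 0.36·5.2 + 0.4·11 = 6.932.
E[X²] = 0.24·13.3033 + 0.36·54.08 + 0.4·121.64 = 71.3176.
Var(X) = E[X²] − (E[X])² = 71.3176 − 48.0526 = 23.265.

23.2650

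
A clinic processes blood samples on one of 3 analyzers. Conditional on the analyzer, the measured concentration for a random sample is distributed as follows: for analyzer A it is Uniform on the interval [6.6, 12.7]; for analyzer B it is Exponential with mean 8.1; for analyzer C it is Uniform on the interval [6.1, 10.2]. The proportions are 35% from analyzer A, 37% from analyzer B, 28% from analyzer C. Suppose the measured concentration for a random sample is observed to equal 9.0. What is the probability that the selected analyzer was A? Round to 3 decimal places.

0.408

Likelihoods f(9.0 | ·): A: 0.163934; B: 0.0406411; C: 0.243902.
Posterior ∝ prior × likelihood. Numerator for A: 0.35·0.163934 = 0.057377.
Normalizing constant: 0.35·0.163934 + 0.37·0.0406411 + 0.28·0.243902 = 0.140707.
P(A | observation) = 0.057377 / 0.140707 = 0.407777.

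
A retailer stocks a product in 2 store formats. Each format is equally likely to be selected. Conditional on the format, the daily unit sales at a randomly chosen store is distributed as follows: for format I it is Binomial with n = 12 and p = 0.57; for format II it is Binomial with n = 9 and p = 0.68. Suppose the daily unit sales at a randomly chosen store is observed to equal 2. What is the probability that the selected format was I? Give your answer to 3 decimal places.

0.448

Likelihoods P(X=2 | ·): I: 0.00463424; II: 0.00571966.
Posterior ∝ prior × likelihood. Numerator for I: 0.5·0.00463424 = 0.00231712.
Normalizing constant: 0.5·0.00463424 + 0.5·0.00571966 = 0.00517695.
P(I | observation) = 0.00231712 / 0.00517695 = 0.447584.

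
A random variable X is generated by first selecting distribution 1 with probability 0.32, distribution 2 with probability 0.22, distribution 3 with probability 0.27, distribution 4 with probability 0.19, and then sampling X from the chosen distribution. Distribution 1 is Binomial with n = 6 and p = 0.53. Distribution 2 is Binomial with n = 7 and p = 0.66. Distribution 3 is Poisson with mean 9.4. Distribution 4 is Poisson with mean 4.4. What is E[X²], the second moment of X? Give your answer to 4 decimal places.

39.6652

For each component E[X²] = Var + (mean)², giving 1: 11.607; 2: 22.9152; 3: 97.76; 4: 23.76.
Overall E[X²] = 0.32·11.607 + 0.22·22.9152 + 0.27·97.76 + 0.19·23.76 = 39.6652.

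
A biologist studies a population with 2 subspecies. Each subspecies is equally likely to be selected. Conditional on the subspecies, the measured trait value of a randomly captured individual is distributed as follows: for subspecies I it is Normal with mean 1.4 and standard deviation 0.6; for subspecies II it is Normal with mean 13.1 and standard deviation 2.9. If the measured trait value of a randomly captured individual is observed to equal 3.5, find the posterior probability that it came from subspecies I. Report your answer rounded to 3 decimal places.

0.717

Likelihoods f(3.5 | ·): I: 0.00145447; II: 0.000574023.
Posterior ∝ prior × likelihood. Numerator for I: 0.5·0.00145447 = 0.000727236.
Normalizing constant: 0.5·0.00145447 + 0.5·0.000574023 = 0.00101425.
P(I | observation) = 0.000727236 / 0.00101425 = 0.71702.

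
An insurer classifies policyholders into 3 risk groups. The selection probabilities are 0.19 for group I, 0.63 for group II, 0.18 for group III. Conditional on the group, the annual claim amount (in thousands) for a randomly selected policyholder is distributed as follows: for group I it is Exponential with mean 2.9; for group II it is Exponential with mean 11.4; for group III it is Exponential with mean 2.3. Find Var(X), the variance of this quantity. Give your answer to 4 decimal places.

Per component, I: μ=2.9, E[X²]=16.82; II: μ=11.4, E[X²]=259.92; III: μ=2.3, E[X²]=10.58.
E[X] = 0.19·2.9 + 0.63·11.4 + 0.18·2.3 = 8.147.
E[X²] = 0.19·16.82 + 0.63·259.92 + 0.18·10.58 = 168.85.
Var(X) = E[X²] − (E[X])² = 168.85 − 66.3736 = 102.476.

102.4762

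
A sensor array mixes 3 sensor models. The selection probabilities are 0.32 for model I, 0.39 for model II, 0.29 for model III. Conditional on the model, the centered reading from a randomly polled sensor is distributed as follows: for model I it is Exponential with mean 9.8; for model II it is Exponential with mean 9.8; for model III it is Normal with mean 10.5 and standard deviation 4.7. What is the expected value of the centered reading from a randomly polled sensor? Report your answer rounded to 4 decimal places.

10.0030

Component means — I: 9.8; II: 9.8; III: 10.5.
E[X] = 0.32·9.8 + 0.39·9.8 + 0.29·10.5 = 10.003.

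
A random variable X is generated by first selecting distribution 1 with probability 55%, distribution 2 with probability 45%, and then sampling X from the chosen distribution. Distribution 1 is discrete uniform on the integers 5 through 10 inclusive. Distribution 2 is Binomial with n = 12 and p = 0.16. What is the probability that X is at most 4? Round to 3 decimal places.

0.436

Conditional on each component, P(X ≤ 4): 1: 0; 2: 0.969043.
By total probability, P(X ≤ 4) = 0.55·0 + 0.45·0.969043 = 0.436069.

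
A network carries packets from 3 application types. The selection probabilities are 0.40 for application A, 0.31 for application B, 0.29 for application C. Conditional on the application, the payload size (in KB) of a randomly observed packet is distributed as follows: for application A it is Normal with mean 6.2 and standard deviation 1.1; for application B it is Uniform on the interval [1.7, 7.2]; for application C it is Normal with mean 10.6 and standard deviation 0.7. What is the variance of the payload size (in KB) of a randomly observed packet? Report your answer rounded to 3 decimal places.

7.433

Per component, A: μ=6.2, E[X²]=39.65; B: μ=4.45, E[X²]=22.3233; C: μ=10.6, E[X²]=112.85.
E[X] = 0.4·6.2 + 0.31·4.45 + 0.29·10.6 = 6.9335.
E[X²] = 0.4·39.65 + 0.31·22.3233 + 0.29·112.85 = 55.5067.
Var(X) = E[X²] − (E[X])² = 55.5067 − 48.0734 = 7.43331.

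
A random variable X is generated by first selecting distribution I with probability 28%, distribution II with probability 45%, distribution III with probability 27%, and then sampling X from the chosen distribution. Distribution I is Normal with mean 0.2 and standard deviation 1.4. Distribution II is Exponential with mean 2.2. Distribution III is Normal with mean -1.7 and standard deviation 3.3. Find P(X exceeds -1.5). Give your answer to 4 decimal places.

Conditional on each component, P(X > -1.5): I: 0.887681; II: 1; III: 0.475836.
By total probability, P(X > -1.5) = 0.28·0.887681 + 0.45·1 + 0.27·0.475836 = 0.827026.

0.8270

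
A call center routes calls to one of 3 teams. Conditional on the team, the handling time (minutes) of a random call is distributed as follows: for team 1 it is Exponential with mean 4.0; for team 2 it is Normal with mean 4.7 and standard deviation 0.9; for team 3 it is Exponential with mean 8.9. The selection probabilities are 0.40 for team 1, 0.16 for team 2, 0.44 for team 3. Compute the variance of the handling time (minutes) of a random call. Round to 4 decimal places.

Per component, 1: μ=4, E[X²]=32; 2: μ=4.7, E[X²]=22.9; 3: μ=8.9, E[X²]=158.42.
E[X] = 0.4·4 + 0.16·4.7 + 0.44·8.9 = 6.268.
E[X²] = 0.4·32 + 0.16·22.9 + 0.44·158.42 = 86.1688.
Var(X) = E[X²] − (E[X])² = 86.1688 − 39.2878 = 46.881.

46.8810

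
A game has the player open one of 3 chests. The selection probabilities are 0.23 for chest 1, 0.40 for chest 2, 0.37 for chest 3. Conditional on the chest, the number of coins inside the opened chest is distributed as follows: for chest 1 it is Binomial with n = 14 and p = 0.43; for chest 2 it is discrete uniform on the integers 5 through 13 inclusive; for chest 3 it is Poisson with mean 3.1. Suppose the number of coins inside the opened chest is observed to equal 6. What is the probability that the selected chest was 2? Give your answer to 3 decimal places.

Likelihoods P(X=6 | ·): 1: 0.211527; 2: 0.111111; 3: 0.0555296.
Posterior ∝ prior × likelihood. Numerator for 2: 0.4·0.111111 = 0.0444444.
Normalizing constant: 0.23·0.211527 + 0.4·0.111111 + 0.37·0.0555296 = 0.113642.
P(2 | observation) = 0.0444444 / 0.113642 = 0.391093.

0.391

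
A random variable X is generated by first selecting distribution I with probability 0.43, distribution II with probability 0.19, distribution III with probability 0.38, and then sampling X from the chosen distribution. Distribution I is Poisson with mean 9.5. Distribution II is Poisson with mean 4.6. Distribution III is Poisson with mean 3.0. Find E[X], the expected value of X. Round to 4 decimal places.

6.0990

Component means — I: 9.5; II: 4.6; III: 3.
E[X] = 0.43·9.5 + 0.19·4.6 + 0.38·3 = 6.099.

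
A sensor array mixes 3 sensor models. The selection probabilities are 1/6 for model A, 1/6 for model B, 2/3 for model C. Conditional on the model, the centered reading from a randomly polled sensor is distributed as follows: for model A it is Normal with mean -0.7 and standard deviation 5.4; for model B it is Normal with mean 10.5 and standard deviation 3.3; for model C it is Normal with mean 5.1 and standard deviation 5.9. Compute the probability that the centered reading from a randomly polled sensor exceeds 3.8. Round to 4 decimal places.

Conditional on each model, P(X > 3.8): A: 0.202328; B: 0.978837; C: 0.587196.
By total probability, P(X > 3.8) = 0.166667·0.202328 + 0.166667·0.978837 + 0.666667·0.587196 = 0.588325.

0.5883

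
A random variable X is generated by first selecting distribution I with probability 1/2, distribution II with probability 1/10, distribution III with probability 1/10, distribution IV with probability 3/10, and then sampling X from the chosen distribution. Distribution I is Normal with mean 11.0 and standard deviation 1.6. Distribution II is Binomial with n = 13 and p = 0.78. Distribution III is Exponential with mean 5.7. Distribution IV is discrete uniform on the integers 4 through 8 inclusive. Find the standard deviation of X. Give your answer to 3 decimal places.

Per component, I: μ=11, E[X²]=123.56; II: μ=10.14, E[X²]=105.05; III: μ=5.7, E[X²]=64.98; IV: μ=6, E[X²]=38.
E[X] = 0.5·11 + 0.1·10.14 + 0.1·5.7 + 0.3·6 = 8.884.
E[X²] = 0.5·123.56 + 0.1·105.05 + 0.1·64.98 + 0.3·38 = 90.183.
Var(X) = E[X²] − (E[X])² = 90.183 − 78.9255 = 11.2576.
SD(X) = √11.2576 = 3.35523.

3.355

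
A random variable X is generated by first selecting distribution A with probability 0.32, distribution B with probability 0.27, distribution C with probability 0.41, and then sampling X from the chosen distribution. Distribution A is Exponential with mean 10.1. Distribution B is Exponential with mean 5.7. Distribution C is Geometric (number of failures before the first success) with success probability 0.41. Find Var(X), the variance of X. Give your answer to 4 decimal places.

Per component, A: μ=10.1, E[X²]=204.02; B: μ=5.7, E[X²]=64.98; C: μ=1.43902, E[X²]=5.58061.
E[X] = 0.32·10.1 + 0.27·5.7 + 0.41·1.43902 = 5.361.
E[X²] = 0.32·204.02 + 0.27·64.98 + 0.41·5.58061 = 85.119.
Var(X) = E[X²] − (E[X])² = 85.119 − 28.7403 = 56.3787.

56.3787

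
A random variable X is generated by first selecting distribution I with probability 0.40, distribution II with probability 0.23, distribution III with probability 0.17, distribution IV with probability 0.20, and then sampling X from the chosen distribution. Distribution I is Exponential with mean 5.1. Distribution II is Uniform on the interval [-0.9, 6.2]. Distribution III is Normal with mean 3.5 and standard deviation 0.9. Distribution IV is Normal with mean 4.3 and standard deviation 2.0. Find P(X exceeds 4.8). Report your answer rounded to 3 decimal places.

0.294

Conditional on each component, P(X > 4.8): I: 0.390169; II: 0.197183; III: 0.074307; IV: 0.401294.
By total probability, P(X > 4.8) = 0.4·0.390169 + 0.23·0.197183 + 0.17·0.074307 + 0.2·0.401294 = 0.29431.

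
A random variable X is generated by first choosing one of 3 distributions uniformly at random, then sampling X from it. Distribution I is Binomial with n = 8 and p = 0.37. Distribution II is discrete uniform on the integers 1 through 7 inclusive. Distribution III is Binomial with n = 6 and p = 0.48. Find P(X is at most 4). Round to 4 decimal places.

0.7830

Conditional on each component, P(X ≤ 4): I: 0.869251; II: 0.571429; III: 0.908271.
By total probability, P(X ≤ 4) = 0.333333·0.869251 + 0.333333·0.571429 + 0.333333·0.908271 = 0.782983.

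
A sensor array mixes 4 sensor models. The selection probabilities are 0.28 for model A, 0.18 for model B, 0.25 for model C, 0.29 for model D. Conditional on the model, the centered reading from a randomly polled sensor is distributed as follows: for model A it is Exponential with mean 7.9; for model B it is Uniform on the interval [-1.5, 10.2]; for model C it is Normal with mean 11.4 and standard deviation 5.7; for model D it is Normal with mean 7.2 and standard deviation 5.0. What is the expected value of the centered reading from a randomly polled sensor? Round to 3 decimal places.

7.933

Component means — A: 7.9; B: 4.35; C: 11.4; D: 7.2.
E[X] = 0.28·7.9 + 0.18·4.35 + 0.25·11.4 + 0.29·7.2 = 7.933.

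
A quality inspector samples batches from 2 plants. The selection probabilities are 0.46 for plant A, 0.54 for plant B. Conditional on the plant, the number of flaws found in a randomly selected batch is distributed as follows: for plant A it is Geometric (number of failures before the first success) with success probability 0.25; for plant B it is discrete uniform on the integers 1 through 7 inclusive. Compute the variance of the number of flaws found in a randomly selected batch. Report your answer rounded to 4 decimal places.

Per component, A: μ=3, E[X²]=21; B: μ=4, E[X²]=20.
E[X] = 0.46·3 + 0.54·4 = 3.54.
E[X²] = 0.46·21 + 0.54·20 = 20.46.
Var(X) = E[X²] − (E[X])² = 20.46 − 12.5316 = 7.9284.

7.9284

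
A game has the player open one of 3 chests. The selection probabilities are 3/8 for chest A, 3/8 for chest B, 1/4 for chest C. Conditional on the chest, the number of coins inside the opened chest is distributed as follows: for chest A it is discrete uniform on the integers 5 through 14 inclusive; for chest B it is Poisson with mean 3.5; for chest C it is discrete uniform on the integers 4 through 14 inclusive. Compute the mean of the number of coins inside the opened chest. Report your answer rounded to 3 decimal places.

7.125

Component means — A: 9.5; B: 3.5; C: 9.
E[X] = 0.375·9.5 + 0.375·3.5 + 0.25·9 = 7.125.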